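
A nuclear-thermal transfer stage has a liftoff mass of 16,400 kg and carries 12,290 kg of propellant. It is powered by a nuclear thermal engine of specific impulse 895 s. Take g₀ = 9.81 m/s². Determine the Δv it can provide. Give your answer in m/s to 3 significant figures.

v_e = Isp · g₀ = 895 × 9.81 = 8780.0 m/s.
m_f = m₀ − m_prop = 16,400 − 12,290 = 4,110 kg.
Δv = v_e · ln(m₀/m_f) = 8780.0 × ln(3.99) = 8780.0 × 1.3839 ≈ 12150.2 m/s.

Δv ≈ 12200 m/s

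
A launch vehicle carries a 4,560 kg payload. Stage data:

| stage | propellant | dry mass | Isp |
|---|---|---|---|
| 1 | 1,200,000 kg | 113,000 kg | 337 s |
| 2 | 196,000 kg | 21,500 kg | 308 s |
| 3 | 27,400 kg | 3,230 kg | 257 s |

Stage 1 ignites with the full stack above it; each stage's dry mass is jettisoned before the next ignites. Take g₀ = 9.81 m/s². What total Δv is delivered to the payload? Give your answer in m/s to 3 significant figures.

Ignition mass of stage 1 = 1,200,000+113,000 + 196,000+21,500 + 27,400+3,230 + 4,560 = 1,565,690 kg.
Stage 1: m₀ = 1,565,690 kg, m_f = 1,565,690 − 1,200,000 = 365,690 kg; Δv = 337×9.81×ln(4.281) = 3306.0×1.4543 ≈ 4808 m/s.
Stage 2: m₀ = 252,690 kg, m_f = 252,690 − 196,000 = 56,690 kg; Δv = 308×9.81×ln(4.457) = 3021.5×1.4946 ≈ 4516 m/s.
Stage 3: m₀ = 35,190 kg, m_f = 35,190 − 27,400 = 7,790 kg; Δv = 257×9.81×ln(4.517) = 2521.2×1.5079 ≈ 3802 m/s.
Total Δv = 4808 + 4516 + 3802 = 13126 m/s.

Δv ≈ 13100 m/s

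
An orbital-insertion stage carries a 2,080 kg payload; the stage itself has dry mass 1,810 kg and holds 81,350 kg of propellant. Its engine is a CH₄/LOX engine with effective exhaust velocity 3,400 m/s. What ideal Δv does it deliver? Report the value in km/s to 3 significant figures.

Δv ≈ 10.5 km/s

m₀ = payload + dry + propellant = 2,080 + 1,810 + 81,350 = 85,240 kg.
m_f = payload + dry = 2,080 + 1,810 = 3,890 kg.
Δv = v_e · ln(m₀/m_f) = 3400.0 × ln(21.91) = 3400.0 × 3.0871 ≈ 10496.0 m/s.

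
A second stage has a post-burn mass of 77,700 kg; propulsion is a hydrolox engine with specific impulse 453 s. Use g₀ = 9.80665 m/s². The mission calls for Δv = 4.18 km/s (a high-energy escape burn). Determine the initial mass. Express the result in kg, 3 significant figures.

initial mass ≈ 199000 kg

v_e = Isp · g₀ = 453 × 9.80665 = 4442.4 m/s.
m₀/m_f = exp(Δv / v_e) = exp(4180 / 4442.4) = exp(0.9409) = 2.5624.
m₀ = m_f × 2.5624 = 77,700 × 2.5624 = 199,098 kg.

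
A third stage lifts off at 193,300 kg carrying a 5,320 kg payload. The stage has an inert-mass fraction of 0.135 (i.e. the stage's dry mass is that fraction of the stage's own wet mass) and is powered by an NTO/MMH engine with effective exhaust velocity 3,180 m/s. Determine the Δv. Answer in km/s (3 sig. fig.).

Stage wet mass = m₀ − payload = 193,300 − 5,320 = 187,980 kg.
Stage dry mass = ε × stage wet mass = 0.135 × 187,980 = 25,377.3 kg.
Burnout mass m_f = stage dry + payload = 25,377.3 + 5,320 = 30,697.3 kg.
Δv = v_e · ln(193,300/30,697.3) = 3180.0 × ln(6.297) = 3180.0 × 1.8401 ≈ 5851 m/s.

Δv ≈ 5.85 km/s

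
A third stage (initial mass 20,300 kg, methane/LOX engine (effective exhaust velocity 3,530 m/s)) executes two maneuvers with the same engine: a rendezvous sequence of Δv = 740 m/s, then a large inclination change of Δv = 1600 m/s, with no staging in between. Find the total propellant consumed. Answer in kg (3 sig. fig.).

After the first burn: m = 20300 × exp(−740/3530.0) = 20300 × 0.81088 = 16,460.9 kg.
After the second burn: m = 16,460.9 × exp(−1600/3530.0) = 16,460.9 × 0.63555 = 10,461.7 kg.
Total propellant = m₀ − m_final = 20300 − 10,461.7 = 9,838.3 kg.

total propellant consumed ≈ 9840 kg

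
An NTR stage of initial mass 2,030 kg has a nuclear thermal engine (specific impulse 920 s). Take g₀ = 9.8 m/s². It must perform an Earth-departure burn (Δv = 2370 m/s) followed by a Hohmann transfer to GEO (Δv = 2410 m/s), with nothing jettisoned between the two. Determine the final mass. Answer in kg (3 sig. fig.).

v_e = Isp · g₀ = 920 × 9.8 = 9016.0 m/s.
After the first burn: m = 2030 × exp(−2370/9016.0) = 2030 × 0.76884 = 1,560.75 kg.
After the second burn: m = 1,560.75 × exp(−2410/9016.0) = 1,560.75 × 0.76544 = 1,194.66 kg.

final mass ≈ 1190 kg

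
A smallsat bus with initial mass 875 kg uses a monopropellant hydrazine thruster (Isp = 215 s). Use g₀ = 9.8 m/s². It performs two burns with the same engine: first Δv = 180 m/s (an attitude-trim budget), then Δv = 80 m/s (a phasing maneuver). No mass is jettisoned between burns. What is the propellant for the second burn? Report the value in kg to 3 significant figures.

propellant for the second burn ≈ 29.9 kg

v_e = Isp · g₀ = 215 × 9.8 = 2107.0 m/s.
After the first burn: m = 875 × exp(−180/2107.0) = 875 × 0.91812 = 803.355 kg.
After the second burn: m = 803.355 × exp(−80/2107.0) = 803.355 × 0.96274 = 773.422 kg.
Second-burn propellant = 803.355 − 773.422 = 29.933 kg.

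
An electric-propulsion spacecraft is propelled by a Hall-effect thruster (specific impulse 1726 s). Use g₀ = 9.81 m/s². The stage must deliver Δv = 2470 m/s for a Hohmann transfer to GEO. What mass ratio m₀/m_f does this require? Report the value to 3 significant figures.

v_e = Isp · g₀ = 1726 × 9.81 = 16932.1 m/s.
m₀/m_f = exp(Δv / v_e) = exp(2470 / 16932.1) = exp(0.1459) = 1.1571.

mass ratio ≈ 1.16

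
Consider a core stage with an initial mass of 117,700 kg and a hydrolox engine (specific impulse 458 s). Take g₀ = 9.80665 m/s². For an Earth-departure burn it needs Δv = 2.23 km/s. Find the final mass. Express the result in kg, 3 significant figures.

final mass ≈ 71600 kg

v_e = Isp · g₀ = 458 × 9.80665 = 4491.4 m/s.
Using Δv = v_e ln(m₀/m_f): m₀/m_f = exp(Δv / v_e) = exp(2230 / 4491.4) = exp(0.4965) = 1.6430.
m_f = m₀ / 1.6430 = 117,700 / 1.6430 = 71,637.2 kg.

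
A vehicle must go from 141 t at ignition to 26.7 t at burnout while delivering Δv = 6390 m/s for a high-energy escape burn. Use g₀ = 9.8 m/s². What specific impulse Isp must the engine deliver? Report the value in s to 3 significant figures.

ln(m₀/m_f) = ln(141000/26700) = ln(5.281) = 1.6641.
From the ideal rocket equation, v_e = Δv / ln(m₀/m_f) = 6390 / 1.6641 = 3839.9 m/s.
Isp = v_e / g₀ = 3839.9 / 9.8 = 391.8 s.

Isp ≈ 392 s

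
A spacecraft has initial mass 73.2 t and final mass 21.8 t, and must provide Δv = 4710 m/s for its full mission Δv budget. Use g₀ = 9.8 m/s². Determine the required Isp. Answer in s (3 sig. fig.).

Isp ≈ 397 s

ln(m₀/m_f) = ln(73200/21800) = ln(3.358) = 1.2113.
v_e = Δv / ln(m₀/m_f) = 4710 / 1.2113 = 3888.4 m/s.
Isp = v_e / g₀ = 3888.4 / 9.8 = 396.8 s.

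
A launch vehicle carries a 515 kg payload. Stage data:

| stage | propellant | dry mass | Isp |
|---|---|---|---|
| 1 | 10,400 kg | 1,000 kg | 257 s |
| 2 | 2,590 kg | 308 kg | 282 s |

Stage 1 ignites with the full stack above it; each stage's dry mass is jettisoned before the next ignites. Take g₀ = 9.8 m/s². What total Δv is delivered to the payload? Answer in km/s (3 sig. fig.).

Ignition mass of stage 1 = 10,400+1,000 + 2,590+308 + 515 = 14,813 kg.
Stage 1: m₀ = 14,813 kg, m_f = 14,813 − 10,400 = 4,413 kg; Δv = 257×9.8×ln(3.357) = 2518.6×1.2110 ≈ 3050 m/s.
Stage 2: m₀ = 3,413 kg, m_f = 3,413 − 2,590 = 823 kg; Δv = 282×9.8×ln(4.147) = 2763.6×1.4224 ≈ 3931 m/s.
Total Δv = 3050 + 3931 = 6981 m/s.

Δv ≈ 6.98 km/s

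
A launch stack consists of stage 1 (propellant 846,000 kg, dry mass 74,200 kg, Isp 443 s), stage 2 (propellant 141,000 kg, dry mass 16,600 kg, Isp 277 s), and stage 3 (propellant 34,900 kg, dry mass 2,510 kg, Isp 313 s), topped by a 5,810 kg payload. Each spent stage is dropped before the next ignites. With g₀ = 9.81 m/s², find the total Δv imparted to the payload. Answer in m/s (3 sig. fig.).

Δv ≈ 14500 m/s

Ignition mass of stage 1 = 846,000+74,200 + 141,000+16,600 + 34,900+2,510 + 5,810 = 1,121,020 kg.
Stage 1: m₀ = 1,121,020 kg, m_f = 1,121,020 − 846,000 = 275,020 kg; Δv = 443×9.81×ln(4.076) = 4345.8×1.4052 ≈ 6107 m/s.
Stage 2: m₀ = 200,820 kg, m_f = 200,820 − 141,000 = 59,820 kg; Δv = 277×9.81×ln(3.357) = 2717.4×1.2111 ≈ 3291 m/s.
Stage 3: m₀ = 43,220 kg, m_f = 43,220 − 34,900 = 8,320 kg; Δv = 313×9.81×ln(5.195) = 3070.5×1.6476 ≈ 5059 m/s.
Total Δv = 6107 + 3291 + 5059 = 14457 m/s.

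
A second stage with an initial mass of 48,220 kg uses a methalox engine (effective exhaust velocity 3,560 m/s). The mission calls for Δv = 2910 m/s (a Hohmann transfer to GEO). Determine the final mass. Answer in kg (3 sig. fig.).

final mass ≈ 21300 kg

m₀/m_f = exp(Δv / v_e) = exp(2910 / 3560.0) = exp(0.8174) = 2.2646.
m_f = m₀ / 2.2646 = 48,220 / 2.2646 = 21,292.9 kg.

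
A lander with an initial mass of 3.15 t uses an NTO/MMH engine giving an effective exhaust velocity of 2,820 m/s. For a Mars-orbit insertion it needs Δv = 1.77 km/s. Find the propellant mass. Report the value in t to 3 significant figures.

propellant mass ≈ 1.47 t

m₀/m_f = exp(Δv / v_e) = exp(1770 / 2820.0) = exp(0.6277) = 1.8732.
m_f = 3.15 / 1.8732 = 1.68161 t, so propellant = m₀ − m_f = 3.15 − 1.68161 = 1.46839 t.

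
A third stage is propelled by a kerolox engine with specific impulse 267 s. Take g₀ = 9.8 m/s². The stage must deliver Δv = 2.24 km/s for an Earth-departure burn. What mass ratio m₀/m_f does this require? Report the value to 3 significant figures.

v_e = Isp · g₀ = 267 × 9.8 = 2616.6 m/s.
Using Δv = v_e ln(m₀/m_f): m₀/m_f = exp(Δv / v_e) = exp(2240 / 2616.6) = exp(0.8561) = 2.3539.

mass ratio ≈ 2.35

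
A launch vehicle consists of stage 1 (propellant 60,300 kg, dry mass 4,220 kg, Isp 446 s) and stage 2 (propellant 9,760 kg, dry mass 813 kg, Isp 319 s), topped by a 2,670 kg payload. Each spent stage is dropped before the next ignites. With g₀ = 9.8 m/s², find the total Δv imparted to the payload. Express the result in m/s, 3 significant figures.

Ignition mass of stage 1 = 60,300+4,220 + 9,760+813 + 2,670 = 77,763 kg.
Stage 1: m₀ = 77,763 kg, m_f = 77,763 − 60,300 = 17,463 kg; Δv = 446×9.8×ln(4.453) = 4370.8×1.4936 ≈ 6528 m/s.
Stage 2: m₀ = 13,243 kg, m_f = 13,243 − 9,760 = 3,483 kg; Δv = 319×9.8×ln(3.802) = 3126.2×1.3356 ≈ 4175 m/s.
Total Δv = 6528 + 4175 = 10703 m/s.

Δv ≈ 10700 m/s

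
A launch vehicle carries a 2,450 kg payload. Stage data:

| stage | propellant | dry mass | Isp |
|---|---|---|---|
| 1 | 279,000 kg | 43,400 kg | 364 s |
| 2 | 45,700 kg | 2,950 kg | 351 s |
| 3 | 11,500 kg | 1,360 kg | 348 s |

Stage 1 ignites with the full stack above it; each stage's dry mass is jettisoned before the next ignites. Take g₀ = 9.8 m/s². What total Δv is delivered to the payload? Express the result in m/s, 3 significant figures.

Δv ≈ 13600 m/s

Ignition mass of stage 1 = 279,000+43,400 + 45,700+2,950 + 11,500+1,360 + 2,450 = 386,360 kg.
Stage 1: m₀ = 386,360 kg, m_f = 386,360 − 279,000 = 107,360 kg; Δv = 364×9.8×ln(3.599) = 3567.2×1.2806 ≈ 4568 m/s.
Stage 2: m₀ = 63,960 kg, m_f = 63,960 − 45,700 = 18,260 kg; Δv = 351×9.8×ln(3.503) = 3439.8×1.2535 ≈ 4312 m/s.
Stage 3: m₀ = 15,310 kg, m_f = 15,310 − 11,500 = 3,810 kg; Δv = 348×9.8×ln(4.018) = 3410.4×1.3909 ≈ 4743 m/s.
Total Δv = 4568 + 4312 + 4743 = 13623 m/s.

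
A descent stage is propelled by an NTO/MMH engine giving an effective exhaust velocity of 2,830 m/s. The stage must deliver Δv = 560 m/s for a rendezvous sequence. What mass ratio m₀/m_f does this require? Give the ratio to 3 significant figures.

Using Δv = v_e ln(m₀/m_f): m₀/m_f = exp(Δv / v_e) = exp(560 / 2830.0) = exp(0.1979) = 1.2188.

mass ratio ≈ 1.22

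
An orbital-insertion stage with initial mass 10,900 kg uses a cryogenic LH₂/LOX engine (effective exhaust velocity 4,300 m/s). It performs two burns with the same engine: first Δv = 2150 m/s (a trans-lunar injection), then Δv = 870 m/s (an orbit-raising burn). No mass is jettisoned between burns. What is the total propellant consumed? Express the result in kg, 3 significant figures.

total propellant consumed ≈ 5500 kg

After the first burn: m = 10900 × exp(−2150/4300.0) = 10900 × 0.60653 = 6,611.18 kg.
After the second burn: m = 6,611.18 × exp(−870/4300.0) = 6,611.18 × 0.81683 = 5,400.21 kg.
Total propellant = m₀ − m_final = 10900 − 5,400.21 = 5,499.79 kg.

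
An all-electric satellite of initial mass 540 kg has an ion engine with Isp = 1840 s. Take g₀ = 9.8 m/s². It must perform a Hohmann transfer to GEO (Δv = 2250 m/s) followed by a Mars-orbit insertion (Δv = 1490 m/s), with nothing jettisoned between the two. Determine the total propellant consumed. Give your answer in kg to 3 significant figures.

v_e = Isp · g₀ = 1840 × 9.8 = 18032.0 m/s.
After the first burn: m = 540 × exp(−2250/18032.0) = 540 × 0.88269 = 476.653 kg.
After the second burn: m = 476.653 × exp(−1490/18032.0) = 476.653 × 0.92069 = 438.85 kg.
Total propellant = m₀ − m_final = 540 − 438.85 = 101.15 kg.

total propellant consumed ≈ 101 kg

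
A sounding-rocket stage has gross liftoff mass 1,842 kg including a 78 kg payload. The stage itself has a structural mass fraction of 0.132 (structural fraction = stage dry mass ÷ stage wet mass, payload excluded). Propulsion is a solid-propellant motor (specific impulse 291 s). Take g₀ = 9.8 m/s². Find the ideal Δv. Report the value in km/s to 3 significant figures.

Stage wet mass = m₀ − payload = 1,842 − 78 = 1,764 kg.
Stage dry mass = ε × stage wet mass = 0.132 × 1,764 = 232.848 kg.
Burnout mass m_f = stage dry + payload = 232.848 + 78 = 310.848 kg.
v_e = Isp · g₀ = 291 × 9.8 = 2851.8 m/s.
By the Tsiolkovsky rocket equation, Δv = v_e · ln(1,842/310.848) = 2851.8 × ln(5.926) = 2851.8 × 1.7793 ≈ 5074 m/s.

Δv ≈ 5.07 km/s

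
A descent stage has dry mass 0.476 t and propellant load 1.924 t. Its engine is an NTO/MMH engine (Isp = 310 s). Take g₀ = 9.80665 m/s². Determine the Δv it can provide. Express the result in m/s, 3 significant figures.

v_e = Isp · g₀ = 310 × 9.80665 = 3040.1 m/s.
m₀ = m_dry + m_prop = 0.476 + 1.924 = 2.4 t.
By the Tsiolkovsky rocket equation, Δv = v_e · ln(m₀/m_f) = 3040.1 × ln(5.042) = 3040.1 × 1.6178 ≈ 4918.2 m/s.

Δv ≈ 4920 m/s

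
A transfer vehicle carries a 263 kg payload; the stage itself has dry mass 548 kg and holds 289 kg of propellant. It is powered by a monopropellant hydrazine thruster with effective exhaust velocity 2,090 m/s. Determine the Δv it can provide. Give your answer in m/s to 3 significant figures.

Δv ≈ 637 m/s

m₀ = payload + dry + propellant = 263 + 548 + 289 = 1,100 kg.
m_f = payload + dry = 263 + 548 = 811 kg.
From the ideal rocket equation, Δv = v_e · ln(m₀/m_f) = 2090.0 × ln(1.356) = 2090.0 × 0.3048 ≈ 637.0 m/s.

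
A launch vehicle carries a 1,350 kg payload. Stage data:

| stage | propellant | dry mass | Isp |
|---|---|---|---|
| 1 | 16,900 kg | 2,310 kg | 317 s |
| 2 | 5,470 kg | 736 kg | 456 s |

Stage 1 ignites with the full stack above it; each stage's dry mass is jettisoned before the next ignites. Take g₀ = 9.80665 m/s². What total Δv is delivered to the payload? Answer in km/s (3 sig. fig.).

Δv ≈ 8.86 km/s

Ignition mass of stage 1 = 16,900+2,310 + 5,470+736 + 1,350 = 26,766 kg.
Stage 1: m₀ = 26,766 kg, m_f = 26,766 − 16,900 = 9,866 kg; Δv = 317×9.80665×ln(2.713) = 3108.7×0.9980 ≈ 3103 m/s.
Stage 2: m₀ = 7,556 kg, m_f = 7,556 − 5,470 = 2,086 kg; Δv = 456×9.80665×ln(3.622) = 4471.8×1.2871 ≈ 5756 m/s.
Total Δv = 3103 + 5756 = 8859 m/s.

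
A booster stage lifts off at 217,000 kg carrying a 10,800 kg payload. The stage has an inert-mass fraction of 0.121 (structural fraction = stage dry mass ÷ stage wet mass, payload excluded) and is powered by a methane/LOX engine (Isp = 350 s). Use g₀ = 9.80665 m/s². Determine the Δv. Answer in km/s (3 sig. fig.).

Stage wet mass = m₀ − payload = 217,000 − 10,800 = 206,200 kg.
Stage dry mass = ε × stage wet mass = 0.121 × 206,200 = 24,950.2 kg.
Burnout mass m_f = stage dry + payload = 24,950.2 + 10,800 = 35,750.2 kg.
v_e = Isp · g₀ = 350 × 9.80665 = 3432.3 m/s.
Δv = v_e · ln(217,000/35,750.2) = 3432.3 × ln(6.07) = 3432.3 × 1.8033 ≈ 6190 m/s.

Δv ≈ 6.19 km/s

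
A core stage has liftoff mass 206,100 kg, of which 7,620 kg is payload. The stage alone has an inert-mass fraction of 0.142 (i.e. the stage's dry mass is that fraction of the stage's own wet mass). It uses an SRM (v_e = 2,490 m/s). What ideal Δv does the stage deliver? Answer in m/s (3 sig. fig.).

Stage wet mass = m₀ − payload = 206,100 − 7,620 = 198,480 kg.
Stage dry mass = ε × stage wet mass = 0.142 × 198,480 = 28,184.2 kg.
Burnout mass m_f = stage dry + payload = 28,184.2 + 7,620 = 35,804.2 kg.
By the Tsiolkovsky rocket equation, Δv = v_e · ln(206,100/35,804.2) = 2490.0 × ln(5.756) = 2490.0 × 1.7503 ≈ 4358 m/s.

Δv ≈ 4360 m/s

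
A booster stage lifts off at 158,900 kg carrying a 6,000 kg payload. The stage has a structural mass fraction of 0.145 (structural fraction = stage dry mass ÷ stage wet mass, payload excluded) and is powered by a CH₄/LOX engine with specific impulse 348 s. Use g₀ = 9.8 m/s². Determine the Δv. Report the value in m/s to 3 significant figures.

Δv ≈ 5900 m/s

Stage wet mass = m₀ − payload = 158,900 − 6,000 = 152,900 kg.
Stage dry mass = ε × stage wet mass = 0.145 × 152,900 = 22,170.5 kg.
Burnout mass m_f = stage dry + payload = 22,170.5 + 6,000 = 28,170.5 kg.
v_e = Isp · g₀ = 348 × 9.8 = 3410.4 m/s.
From the ideal rocket equation, Δv = v_e · ln(158,900/28,170.5) = 3410.4 × ln(5.641) = 3410.4 × 1.7300 ≈ 5900 m/s.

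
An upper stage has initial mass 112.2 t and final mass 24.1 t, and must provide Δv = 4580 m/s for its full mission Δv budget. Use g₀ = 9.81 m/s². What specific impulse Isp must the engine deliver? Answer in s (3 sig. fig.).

Isp ≈ 304 s

ln(m₀/m_f) = ln(112200/24100) = ln(4.656) = 1.5381.
From the ideal rocket equation, v_e = Δv / ln(m₀/m_f) = 4580 / 1.5381 = 2977.8 m/s.
Isp = v_e / g₀ = 2977.8 / 9.81 = 303.5 s.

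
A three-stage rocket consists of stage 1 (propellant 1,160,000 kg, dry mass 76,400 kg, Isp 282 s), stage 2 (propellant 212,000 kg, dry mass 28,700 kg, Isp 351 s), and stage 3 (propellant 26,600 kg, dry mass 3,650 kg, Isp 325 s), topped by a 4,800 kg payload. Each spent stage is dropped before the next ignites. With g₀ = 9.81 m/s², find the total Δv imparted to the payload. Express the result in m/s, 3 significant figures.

Ignition mass of stage 1 = 1,160,000+76,400 + 212,000+28,700 + 26,600+3,650 + 4,800 = 1,512,150 kg.
Stage 1: m₀ = 1,512,150 kg, m_f = 1,512,150 − 1,160,000 = 352,150 kg; Δv = 282×9.81×ln(4.294) = 2766.4×1.4572 ≈ 4031 m/s.
Stage 2: m₀ = 275,750 kg, m_f = 275,750 − 212,000 = 63,750 kg; Δv = 351×9.81×ln(4.325) = 3443.3×1.4645 ≈ 5043 m/s.
Stage 3: m₀ = 35,050 kg, m_f = 35,050 − 26,600 = 8,450 kg; Δv = 325×9.81×ln(4.148) = 3188.2×1.4226 ≈ 4536 m/s.
Total Δv = 4031 + 5043 + 4536 = 13610 m/s.

Δv ≈ 13600 m/s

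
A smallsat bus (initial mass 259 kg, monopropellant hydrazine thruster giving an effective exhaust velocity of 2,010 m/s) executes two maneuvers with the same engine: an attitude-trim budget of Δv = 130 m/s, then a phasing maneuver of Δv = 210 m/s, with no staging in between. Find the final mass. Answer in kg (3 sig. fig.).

final mass ≈ 219 kg

After the first burn: m = 259 × exp(−130/2010.0) = 259 × 0.93737 = 242.779 kg.
After the second burn: m = 242.779 × exp(−210/2010.0) = 242.779 × 0.90079 = 218.693 kg.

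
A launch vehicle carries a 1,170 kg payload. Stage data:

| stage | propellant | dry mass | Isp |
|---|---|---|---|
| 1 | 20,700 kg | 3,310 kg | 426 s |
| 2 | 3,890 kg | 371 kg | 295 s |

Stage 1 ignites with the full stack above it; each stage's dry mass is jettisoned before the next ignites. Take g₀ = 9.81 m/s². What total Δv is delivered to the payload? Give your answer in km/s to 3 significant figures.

Δv ≈ 8.72 km/s

Ignition mass of stage 1 = 20,700+3,310 + 3,890+371 + 1,170 = 29,441 kg.
Stage 1: m₀ = 29,441 kg, m_f = 29,441 − 20,700 = 8,741 kg; Δv = 426×9.81×ln(3.368) = 4179.1×1.2144 ≈ 5075 m/s.
Stage 2: m₀ = 5,431 kg, m_f = 5,431 − 3,890 = 1,541 kg; Δv = 295×9.81×ln(3.524) = 2894.0×1.2597 ≈ 3645 m/s.
Total Δv = 5075 + 3645 = 8720 m/s.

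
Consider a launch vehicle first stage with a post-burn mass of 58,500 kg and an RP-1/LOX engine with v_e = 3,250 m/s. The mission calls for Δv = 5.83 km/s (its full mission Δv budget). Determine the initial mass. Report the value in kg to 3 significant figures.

initial mass ≈ 352000 kg

By the Tsiolkovsky rocket equation, m₀/m_f = exp(Δv / v_e) = exp(5830 / 3250.0) = exp(1.7938) = 6.0125.
m₀ = m_f × 6.0125 = 58,500 × 6.0125 = 351,731 kg.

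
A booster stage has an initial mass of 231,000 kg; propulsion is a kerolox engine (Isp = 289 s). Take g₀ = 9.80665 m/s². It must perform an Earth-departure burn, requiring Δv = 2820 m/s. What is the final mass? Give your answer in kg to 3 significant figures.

final mass ≈ 85400 kg

v_e = Isp · g₀ = 289 × 9.80665 = 2834.1 m/s.
By the Tsiolkovsky rocket equation, m₀/m_f = exp(Δv / v_e) = exp(2820 / 2834.1) = exp(0.9950) = 2.7048.
m_f = m₀ / 2.7048 = 231,000 / 2.7048 = 85,403.7 kg.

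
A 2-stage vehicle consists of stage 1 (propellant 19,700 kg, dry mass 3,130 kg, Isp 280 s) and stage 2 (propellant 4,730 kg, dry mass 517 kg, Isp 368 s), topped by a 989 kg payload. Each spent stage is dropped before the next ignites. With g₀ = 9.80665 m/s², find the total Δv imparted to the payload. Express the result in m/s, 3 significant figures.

Ignition mass of stage 1 = 19,700+3,130 + 4,730+517 + 989 = 29,066 kg.
Stage 1: m₀ = 29,066 kg, m_f = 29,066 − 19,700 = 9,366 kg; Δv = 280×9.80665×ln(3.103) = 2745.9×1.1325 ≈ 3110 m/s.
Stage 2: m₀ = 6,236 kg, m_f = 6,236 − 4,730 = 1,506 kg; Δv = 368×9.80665×ln(4.141) = 3608.8×1.4209 ≈ 5128 m/s.
Total Δv = 3110 + 5128 = 8238 m/s.

Δv ≈ 8240 m/s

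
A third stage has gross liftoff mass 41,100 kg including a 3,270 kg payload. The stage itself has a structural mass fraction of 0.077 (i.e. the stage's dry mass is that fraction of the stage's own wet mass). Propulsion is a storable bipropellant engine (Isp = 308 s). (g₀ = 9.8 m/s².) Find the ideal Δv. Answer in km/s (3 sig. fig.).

Stage wet mass = m₀ − payload = 41,100 − 3,270 = 37,830 kg.
Stage dry mass = ε × stage wet mass = 0.077 × 37,830 = 2,912.91 kg.
Burnout mass m_f = stage dry + payload = 2,912.91 + 3,270 = 6,182.91 kg.
v_e = Isp · g₀ = 308 × 9.8 = 3018.4 m/s.
From the ideal rocket equation, Δv = v_e · ln(41,100/6,182.91) = 3018.4 × ln(6.647) = 3018.4 × 1.8942 ≈ 5718 m/s.

Δv ≈ 5.72 km/s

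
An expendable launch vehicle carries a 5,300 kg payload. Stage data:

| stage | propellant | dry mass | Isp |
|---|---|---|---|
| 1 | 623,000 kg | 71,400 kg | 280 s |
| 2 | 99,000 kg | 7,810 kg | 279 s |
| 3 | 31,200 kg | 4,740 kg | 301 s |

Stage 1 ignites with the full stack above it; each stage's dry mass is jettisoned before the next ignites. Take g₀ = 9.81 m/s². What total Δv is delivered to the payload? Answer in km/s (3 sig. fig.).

Δv ≈ 10.9 km/s

Ignition mass of stage 1 = 623,000+71,400 + 99,000+7,810 + 31,200+4,740 + 5,300 = 842,450 kg.
Stage 1: m₀ = 842,450 kg, m_f = 842,450 − 623,000 = 219,450 kg; Δv = 280×9.81×ln(3.839) = 2746.8×1.3452 ≈ 3695 m/s.
Stage 2: m₀ = 148,050 kg, m_f = 148,050 − 99,000 = 49,050 kg; Δv = 279×9.81×ln(3.018) = 2737.0×1.1047 ≈ 3024 m/s.
Stage 3: m₀ = 41,240 kg, m_f = 41,240 − 31,200 = 10,040 kg; Δv = 301×9.81×ln(4.108) = 2952.8×1.4128 ≈ 4172 m/s.
Total Δv = 3695 + 3024 + 4172 = 10891 m/s.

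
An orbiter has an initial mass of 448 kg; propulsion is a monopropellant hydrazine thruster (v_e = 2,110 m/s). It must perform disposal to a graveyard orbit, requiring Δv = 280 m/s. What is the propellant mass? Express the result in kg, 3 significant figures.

m₀/m_f = exp(Δv / v_e) = exp(280 / 2110.0) = exp(0.1327) = 1.1419.
m_f = 448 / 1.1419 = 392.329 kg, so propellant = m₀ − m_f = 448 − 392.329 = 55.671 kg.

propellant mass ≈ 55.7 kg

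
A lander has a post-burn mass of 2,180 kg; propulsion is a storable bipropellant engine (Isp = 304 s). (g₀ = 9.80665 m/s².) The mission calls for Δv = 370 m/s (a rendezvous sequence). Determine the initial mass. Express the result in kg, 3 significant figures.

initial mass ≈ 2470 kg

v_e = Isp · g₀ = 304 × 9.80665 = 2981.2 m/s.
m₀/m_f = exp(Δv / v_e) = exp(370 / 2981.2) = exp(0.1241) = 1.1321.
m₀ = m_f × 1.1321 = 2,180 × 1.1321 = 2,467.98 kg.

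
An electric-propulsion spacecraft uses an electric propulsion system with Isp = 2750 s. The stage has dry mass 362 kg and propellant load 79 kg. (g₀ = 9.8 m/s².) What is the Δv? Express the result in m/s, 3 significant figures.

v_e = Isp · g₀ = 2750 × 9.8 = 26950.0 m/s.
m₀ = m_dry + m_prop = 362 + 79 = 441 kg.
By the Tsiolkovsky rocket equation, Δv = v_e · ln(m₀/m_f) = 26950.0 × ln(1.218) = 26950.0 × 0.1974 ≈ 5319.9 m/s.

Δv ≈ 5320 m/s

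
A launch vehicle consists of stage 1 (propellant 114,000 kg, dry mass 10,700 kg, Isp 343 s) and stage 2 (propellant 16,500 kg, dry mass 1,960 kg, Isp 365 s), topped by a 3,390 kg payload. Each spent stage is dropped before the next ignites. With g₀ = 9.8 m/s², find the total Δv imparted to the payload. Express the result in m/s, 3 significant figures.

Ignition mass of stage 1 = 114,000+10,700 + 16,500+1,960 + 3,390 = 146,550 kg.
Stage 1: m₀ = 146,550 kg, m_f = 146,550 − 114,000 = 32,550 kg; Δv = 343×9.8×ln(4.502) = 3361.4×1.5046 ≈ 5058 m/s.
Stage 2: m₀ = 21,850 kg, m_f = 21,850 − 16,500 = 5,350 kg; Δv = 365×9.8×ln(4.084) = 3577.0×1.4071 ≈ 5033 m/s.
Total Δv = 5058 + 5033 = 10091 m/s.

Δv ≈ 10100 m/s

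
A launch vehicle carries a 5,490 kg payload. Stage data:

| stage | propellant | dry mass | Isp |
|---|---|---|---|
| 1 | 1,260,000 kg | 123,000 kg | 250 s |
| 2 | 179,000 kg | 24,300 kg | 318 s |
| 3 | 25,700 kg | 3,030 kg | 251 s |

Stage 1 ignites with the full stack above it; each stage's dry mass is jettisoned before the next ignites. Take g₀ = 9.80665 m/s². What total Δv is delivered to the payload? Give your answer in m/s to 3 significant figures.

Δv ≈ 11500 m/s

Ignition mass of stage 1 = 1,260,000+123,000 + 179,000+24,300 + 25,700+3,030 + 5,490 = 1,620,520 kg.
Stage 1: m₀ = 1,620,520 kg, m_f = 1,620,520 − 1,260,000 = 360,520 kg; Δv = 250×9.80665×ln(4.495) = 2451.7×1.5030 ≈ 3685 m/s.
Stage 2: m₀ = 237,520 kg, m_f = 237,520 − 179,000 = 58,520 kg; Δv = 318×9.80665×ln(4.059) = 3118.5×1.4009 ≈ 4369 m/s.
Stage 3: m₀ = 34,220 kg, m_f = 34,220 − 25,700 = 8,520 kg; Δv = 251×9.80665×ln(4.016) = 2461.5×1.3904 ≈ 3422 m/s.
Total Δv = 3685 + 4369 + 3422 = 11476 m/s.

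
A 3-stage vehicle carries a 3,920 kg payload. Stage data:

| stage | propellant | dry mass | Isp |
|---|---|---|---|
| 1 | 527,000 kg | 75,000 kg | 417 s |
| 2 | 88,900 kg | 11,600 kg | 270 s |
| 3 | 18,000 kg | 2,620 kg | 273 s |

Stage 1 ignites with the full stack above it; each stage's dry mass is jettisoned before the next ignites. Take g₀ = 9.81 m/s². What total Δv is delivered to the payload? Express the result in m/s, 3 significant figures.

Δv ≈ 12100 m/s

Ignition mass of stage 1 = 527,000+75,000 + 88,900+11,600 + 18,000+2,620 + 3,920 = 727,040 kg.
Stage 1: m₀ = 727,040 kg, m_f = 727,040 − 527,000 = 200,040 kg; Δv = 417×9.81×ln(3.634) = 4090.8×1.2905 ≈ 5279 m/s.
Stage 2: m₀ = 125,040 kg, m_f = 125,040 − 88,900 = 36,140 kg; Δv = 270×9.81×ln(3.46) = 2648.7×1.2412 ≈ 3288 m/s.
Stage 3: m₀ = 24,540 kg, m_f = 24,540 − 18,000 = 6,540 kg; Δv = 273×9.81×ln(3.752) = 2678.1×1.3224 ≈ 3541 m/s.
Total Δv = 5279 + 3288 + 3541 = 12108 m/s.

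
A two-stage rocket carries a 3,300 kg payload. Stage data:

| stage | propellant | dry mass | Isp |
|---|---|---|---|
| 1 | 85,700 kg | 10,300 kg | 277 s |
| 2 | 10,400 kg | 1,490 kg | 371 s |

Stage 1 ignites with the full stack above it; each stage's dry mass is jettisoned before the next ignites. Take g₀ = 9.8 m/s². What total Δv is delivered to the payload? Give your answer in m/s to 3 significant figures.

Ignition mass of stage 1 = 85,700+10,300 + 10,400+1,490 + 3,300 = 111,190 kg.
Stage 1: m₀ = 111,190 kg, m_f = 111,190 − 85,700 = 25,490 kg; Δv = 277×9.8×ln(4.362) = 2714.6×1.4730 ≈ 3998 m/s.
Stage 2: m₀ = 15,190 kg, m_f = 15,190 − 10,400 = 4,790 kg; Δv = 371×9.8×ln(3.171) = 3635.8×1.1541 ≈ 4196 m/s.
Total Δv = 3998 + 4196 = 8194 m/s.

Δv ≈ 8190 m/s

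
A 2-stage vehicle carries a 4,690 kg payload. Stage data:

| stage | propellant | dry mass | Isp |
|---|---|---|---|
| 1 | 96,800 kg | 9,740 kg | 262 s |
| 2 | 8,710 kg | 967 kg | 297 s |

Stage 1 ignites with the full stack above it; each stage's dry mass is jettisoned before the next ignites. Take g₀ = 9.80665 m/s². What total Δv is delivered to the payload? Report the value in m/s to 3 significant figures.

Δv ≈ 6860 m/s

Ignition mass of stage 1 = 96,800+9,740 + 8,710+967 + 4,690 = 120,907 kg.
Stage 1: m₀ = 120,907 kg, m_f = 120,907 − 96,800 = 24,107 kg; Δv = 262×9.80665×ln(5.015) = 2569.3×1.6125 ≈ 4143 m/s.
Stage 2: m₀ = 14,367 kg, m_f = 14,367 − 8,710 = 5,657 kg; Δv = 297×9.80665×ln(2.54) = 2912.6×0.9320 ≈ 2715 m/s.
Total Δv = 4143 + 2715 = 6858 m/s.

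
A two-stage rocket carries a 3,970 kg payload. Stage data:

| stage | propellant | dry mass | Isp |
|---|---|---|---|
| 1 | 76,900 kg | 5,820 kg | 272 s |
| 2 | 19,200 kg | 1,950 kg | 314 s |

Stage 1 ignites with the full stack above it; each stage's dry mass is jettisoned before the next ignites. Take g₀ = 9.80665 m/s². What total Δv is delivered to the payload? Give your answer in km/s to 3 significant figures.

Ignition mass of stage 1 = 76,900+5,820 + 19,200+1,950 + 3,970 = 107,840 kg.
Stage 1: m₀ = 107,840 kg, m_f = 107,840 − 76,900 = 30,940 kg; Δv = 272×9.80665×ln(3.485) = 2667.4×1.2486 ≈ 3331 m/s.
Stage 2: m₀ = 25,120 kg, m_f = 25,120 − 19,200 = 5,920 kg; Δv = 314×9.80665×ln(4.243) = 3079.3×1.4453 ≈ 4451 m/s.
Total Δv = 3331 + 4451 = 7782 m/s.

Δv ≈ 7.78 km/s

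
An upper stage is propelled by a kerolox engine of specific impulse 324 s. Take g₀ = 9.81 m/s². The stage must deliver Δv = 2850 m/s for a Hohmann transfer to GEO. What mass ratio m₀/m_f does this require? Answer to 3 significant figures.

v_e = Isp · g₀ = 324 × 9.81 = 3178.4 m/s.
From the ideal rocket equation, m₀/m_f = exp(Δv / v_e) = exp(2850 / 3178.4) = exp(0.8967) = 2.4514.

mass ratio ≈ 2.45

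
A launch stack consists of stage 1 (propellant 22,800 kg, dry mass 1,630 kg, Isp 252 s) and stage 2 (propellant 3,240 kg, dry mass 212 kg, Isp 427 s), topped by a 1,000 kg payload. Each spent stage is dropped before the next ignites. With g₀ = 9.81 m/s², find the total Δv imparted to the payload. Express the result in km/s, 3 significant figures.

Δv ≈ 9.30 km/s

Ignition mass of stage 1 = 22,800+1,630 + 3,240+212 + 1,000 = 28,882 kg.
Stage 1: m₀ = 28,882 kg, m_f = 28,882 − 22,800 = 6,082 kg; Δv = 252×9.81×ln(4.749) = 2472.1×1.5579 ≈ 3851 m/s.
Stage 2: m₀ = 4,452 kg, m_f = 4,452 − 3,240 = 1,212 kg; Δv = 427×9.81×ln(3.673) = 4188.9×1.3011 ≈ 5450 m/s.
Total Δv = 3851 + 5450 = 9301 m/s.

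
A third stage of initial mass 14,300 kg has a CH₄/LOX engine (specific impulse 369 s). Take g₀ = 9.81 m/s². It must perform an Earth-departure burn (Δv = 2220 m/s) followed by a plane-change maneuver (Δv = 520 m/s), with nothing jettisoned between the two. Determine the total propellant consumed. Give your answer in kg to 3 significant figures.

total propellant consumed ≈ 7590 kg

v_e = Isp · g₀ = 369 × 9.81 = 3619.9 m/s.
After the first burn: m = 14300 × exp(−2220/3619.9) = 14300 × 0.54157 = 7,744.45 kg.
After the second burn: m = 7,744.45 × exp(−520/3619.9) = 7,744.45 × 0.86619 = 6,708.17 kg.
Total propellant = m₀ − m_final = 14300 − 6,708.17 = 7,591.83 kg.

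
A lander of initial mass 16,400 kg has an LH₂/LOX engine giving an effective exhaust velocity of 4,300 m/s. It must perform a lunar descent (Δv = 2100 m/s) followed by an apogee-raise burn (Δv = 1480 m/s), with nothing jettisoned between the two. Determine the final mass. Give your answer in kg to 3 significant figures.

After the first burn: m = 16400 × exp(−2100/4300.0) = 16400 × 0.61362 = 10,063.4 kg.
After the second burn: m = 10,063.4 × exp(−1480/4300.0) = 10,063.4 × 0.70880 = 7,132.94 kg.

final mass ≈ 7130 kg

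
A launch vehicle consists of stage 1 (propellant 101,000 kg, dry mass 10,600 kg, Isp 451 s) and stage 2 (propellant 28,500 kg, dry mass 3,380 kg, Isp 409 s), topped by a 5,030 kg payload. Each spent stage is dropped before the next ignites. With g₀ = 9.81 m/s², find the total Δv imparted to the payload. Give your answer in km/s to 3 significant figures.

Ignition mass of stage 1 = 101,000+10,600 + 28,500+3,380 + 5,030 = 148,510 kg.
Stage 1: m₀ = 148,510 kg, m_f = 148,510 − 101,000 = 47,510 kg; Δv = 451×9.81×ln(3.126) = 4424.3×1.1397 ≈ 5042 m/s.
Stage 2: m₀ = 36,910 kg, m_f = 36,910 − 28,500 = 8,410 kg; Δv = 409×9.81×ln(4.389) = 4012.3×1.4791 ≈ 5934 m/s.
Total Δv = 5042 + 5934 = 10976 m/s.

Δv ≈ 11.0 km/s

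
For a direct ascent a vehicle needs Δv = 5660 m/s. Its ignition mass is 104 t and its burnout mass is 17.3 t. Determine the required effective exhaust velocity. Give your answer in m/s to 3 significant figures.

v_e ≈ 3160 m/s

ln(m₀/m_f) = ln(104000/17300) = ln(6.012) = 1.7937.
v_e = Δv / ln(m₀/m_f) = 5660 / 1.7937 = 3155.5 m/s.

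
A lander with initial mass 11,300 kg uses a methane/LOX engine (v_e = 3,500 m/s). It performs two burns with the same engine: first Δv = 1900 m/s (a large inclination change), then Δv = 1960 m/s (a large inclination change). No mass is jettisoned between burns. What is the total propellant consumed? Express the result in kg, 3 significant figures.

total propellant consumed ≈ 7550 kg

After the first burn: m = 11300 × exp(−1900/3500.0) = 11300 × 0.58109 = 6,566.32 kg.
After the second burn: m = 6,566.32 × exp(−1960/3500.0) = 6,566.32 × 0.57121 = 3,750.75 kg.
Total propellant = m₀ − m_final = 11300 − 3,750.75 = 7,549.25 kg.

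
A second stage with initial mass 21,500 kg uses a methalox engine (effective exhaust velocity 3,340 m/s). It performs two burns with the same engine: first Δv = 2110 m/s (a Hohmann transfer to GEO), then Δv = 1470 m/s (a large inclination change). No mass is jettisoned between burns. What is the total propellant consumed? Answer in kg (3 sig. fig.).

total propellant consumed ≈ 14100 kg

After the first burn: m = 21500 × exp(−2110/3340.0) = 21500 × 0.53167 = 11,430.9 kg.
After the second burn: m = 11,430.9 × exp(−1470/3340.0) = 11,430.9 × 0.64396 = 7,361.04 kg.
Total propellant = m₀ − m_final = 21500 − 7,361.04 = 14,138.96 kg.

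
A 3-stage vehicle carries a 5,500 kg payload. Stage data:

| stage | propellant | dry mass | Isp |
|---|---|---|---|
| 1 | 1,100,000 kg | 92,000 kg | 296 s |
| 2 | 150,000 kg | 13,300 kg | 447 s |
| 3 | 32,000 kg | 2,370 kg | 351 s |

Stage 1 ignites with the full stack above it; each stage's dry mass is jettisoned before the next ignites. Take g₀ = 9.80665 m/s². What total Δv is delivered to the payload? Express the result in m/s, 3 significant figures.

Ignition mass of stage 1 = 1,100,000+92,000 + 150,000+13,300 + 32,000+2,370 + 5,500 = 1,395,170 kg.
Stage 1: m₀ = 1,395,170 kg, m_f = 1,395,170 − 1,100,000 = 295,170 kg; Δv = 296×9.80665×ln(4.727) = 2902.8×1.5532 ≈ 4509 m/s.
Stage 2: m₀ = 203,170 kg, m_f = 203,170 − 150,000 = 53,170 kg; Δv = 447×9.80665×ln(3.821) = 4383.6×1.3405 ≈ 5876 m/s.
Stage 3: m₀ = 39,870 kg, m_f = 39,870 − 32,000 = 7,870 kg; Δv = 351×9.80665×ln(5.066) = 3442.1×1.6226 ≈ 5585 m/s.
Total Δv = 4509 + 5876 + 5585 = 15970 m/s.

Δv ≈ 16000 m/s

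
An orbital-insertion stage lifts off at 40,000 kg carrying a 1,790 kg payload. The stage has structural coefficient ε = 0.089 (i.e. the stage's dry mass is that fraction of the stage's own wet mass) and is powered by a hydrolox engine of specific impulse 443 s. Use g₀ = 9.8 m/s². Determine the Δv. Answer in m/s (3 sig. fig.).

Stage wet mass = m₀ − payload = 40,000 − 1,790 = 38,210 kg.
Stage dry mass = ε × stage wet mass = 0.089 × 38,210 = 3,400.69 kg.
Burnout mass m_f = stage dry + payload = 3,400.69 + 1,790 = 5,190.69 kg.
v_e = Isp · g₀ = 443 × 9.8 = 4341.4 m/s.
Δv = v_e · ln(40,000/5,190.69) = 4341.4 × ln(7.706) = 4341.4 × 2.0420 ≈ 8865 m/s.

Δv ≈ 8870 m/s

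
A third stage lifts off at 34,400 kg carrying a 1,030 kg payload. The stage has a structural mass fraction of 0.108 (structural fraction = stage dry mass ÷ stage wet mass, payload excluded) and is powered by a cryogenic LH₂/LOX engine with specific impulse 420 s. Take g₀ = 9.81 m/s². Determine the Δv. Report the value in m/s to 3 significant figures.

Stage wet mass = m₀ − payload = 34,400 − 1,030 = 33,370 kg.
Stage dry mass = ε × stage wet mass = 0.108 × 33,370 = 3,603.96 kg.
Burnout mass m_f = stage dry + payload = 3,603.96 + 1,030 = 4,633.96 kg.
v_e = Isp · g₀ = 420 × 9.81 = 4120.2 m/s.
By the Tsiolkovsky rocket equation, Δv = v_e · ln(34,400/4,633.96) = 4120.2 × ln(7.423) = 4120.2 × 2.0046 ≈ 8260 m/s.

Δv ≈ 8260 m/s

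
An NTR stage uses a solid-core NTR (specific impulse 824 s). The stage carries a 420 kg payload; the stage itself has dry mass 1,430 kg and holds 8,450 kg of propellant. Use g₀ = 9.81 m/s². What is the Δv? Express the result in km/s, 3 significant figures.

v_e = Isp · g₀ = 824 × 9.81 = 8083.4 m/s.
m₀ = payload + dry + propellant = 420 + 1,430 + 8,450 = 10,300 kg.
m_f = payload + dry = 420 + 1,430 = 1,850 kg.
From the ideal rocket equation, Δv = v_e · ln(m₀/m_f) = 8083.4 × ln(5.568) = 8083.4 × 1.7170 ≈ 13878.9 m/s.

Δv ≈ 13.9 km/s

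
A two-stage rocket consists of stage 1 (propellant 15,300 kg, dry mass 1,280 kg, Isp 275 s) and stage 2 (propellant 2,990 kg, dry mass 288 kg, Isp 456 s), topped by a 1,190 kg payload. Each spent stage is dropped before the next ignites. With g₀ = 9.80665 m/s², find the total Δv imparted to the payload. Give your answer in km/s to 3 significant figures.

Δv ≈ 8.45 km/s

Ignition mass of stage 1 = 15,300+1,280 + 2,990+288 + 1,190 = 21,048 kg.
Stage 1: m₀ = 21,048 kg, m_f = 21,048 − 15,300 = 5,748 kg; Δv = 275×9.80665×ln(3.662) = 2696.8×1.2980 ≈ 3500 m/s.
Stage 2: m₀ = 4,468 kg, m_f = 4,468 − 2,990 = 1,478 kg; Δv = 456×9.80665×ln(3.023) = 4471.8×1.1063 ≈ 4947 m/s.
Total Δv = 3500 + 4947 = 8447 m/s.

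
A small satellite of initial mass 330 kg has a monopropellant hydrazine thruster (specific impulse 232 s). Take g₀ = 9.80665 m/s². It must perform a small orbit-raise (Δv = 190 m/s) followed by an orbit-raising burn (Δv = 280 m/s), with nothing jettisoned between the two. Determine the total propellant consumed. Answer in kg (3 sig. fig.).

total propellant consumed ≈ 61.6 kg

v_e = Isp · g₀ = 232 × 9.80665 = 2275.1 m/s.
After the first burn: m = 330 × exp(−190/2275.1) = 330 × 0.91988 = 303.56 kg.
After the second burn: m = 303.56 × exp(−280/2275.1) = 303.56 × 0.88420 = 268.408 kg.
Total propellant = m₀ − m_final = 330 − 268.408 = 61.592 kg.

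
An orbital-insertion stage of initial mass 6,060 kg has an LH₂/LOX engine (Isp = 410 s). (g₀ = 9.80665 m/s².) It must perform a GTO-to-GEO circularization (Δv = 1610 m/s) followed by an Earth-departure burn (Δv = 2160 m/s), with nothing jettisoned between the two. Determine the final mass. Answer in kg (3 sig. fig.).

final mass ≈ 2370 kg

v_e = Isp · g₀ = 410 × 9.80665 = 4020.7 m/s.
After the first burn: m = 6060 × exp(−1610/4020.7) = 6060 × 0.67004 = 4,060.44 kg.
After the second burn: m = 4,060.44 × exp(−2160/4020.7) = 4,060.44 × 0.58437 = 2,372.8 kg.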